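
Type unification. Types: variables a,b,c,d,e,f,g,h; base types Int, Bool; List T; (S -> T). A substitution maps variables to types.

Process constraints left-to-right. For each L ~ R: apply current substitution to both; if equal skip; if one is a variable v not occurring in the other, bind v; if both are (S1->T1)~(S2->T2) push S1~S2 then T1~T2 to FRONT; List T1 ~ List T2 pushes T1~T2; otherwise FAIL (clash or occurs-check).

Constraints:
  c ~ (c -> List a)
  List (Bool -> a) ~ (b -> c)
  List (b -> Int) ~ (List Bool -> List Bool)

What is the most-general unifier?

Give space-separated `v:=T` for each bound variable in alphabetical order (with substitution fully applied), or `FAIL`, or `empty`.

step 1: unify c ~ (c -> List a)  [subst: {-} | 2 pending]
  occurs-check fail: c in (c -> List a)

Answer: FAIL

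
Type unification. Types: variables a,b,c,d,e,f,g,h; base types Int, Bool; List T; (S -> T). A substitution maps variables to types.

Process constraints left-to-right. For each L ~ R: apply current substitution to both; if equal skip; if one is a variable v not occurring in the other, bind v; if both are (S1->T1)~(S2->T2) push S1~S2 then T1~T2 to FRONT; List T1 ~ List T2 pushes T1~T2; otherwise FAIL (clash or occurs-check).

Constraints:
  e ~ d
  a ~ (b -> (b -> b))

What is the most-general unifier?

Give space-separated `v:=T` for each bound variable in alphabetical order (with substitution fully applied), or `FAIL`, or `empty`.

step 1: unify e ~ d  [subst: {-} | 1 pending]
  bind e := d
step 2: unify a ~ (b -> (b -> b))  [subst: {e:=d} | 0 pending]
  bind a := (b -> (b -> b))

Answer: a:=(b -> (b -> b)) e:=d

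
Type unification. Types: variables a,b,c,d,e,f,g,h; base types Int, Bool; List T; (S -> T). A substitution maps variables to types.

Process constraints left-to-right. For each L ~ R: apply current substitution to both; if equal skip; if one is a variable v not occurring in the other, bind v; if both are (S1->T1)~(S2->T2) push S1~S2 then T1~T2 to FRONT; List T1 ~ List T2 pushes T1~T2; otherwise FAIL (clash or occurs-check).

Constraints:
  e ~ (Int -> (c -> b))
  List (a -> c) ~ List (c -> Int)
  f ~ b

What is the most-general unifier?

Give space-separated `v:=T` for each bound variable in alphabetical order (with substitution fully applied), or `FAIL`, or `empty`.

step 1: unify e ~ (Int -> (c -> b))  [subst: {-} | 2 pending]
  bind e := (Int -> (c -> b))
step 2: unify List (a -> c) ~ List (c -> Int)  [subst: {e:=(Int -> (c -> b))} | 1 pending]
  -> decompose List: push (a -> c)~(c -> Int)
step 3: unify (a -> c) ~ (c -> Int)  [subst: {e:=(Int -> (c -> b))} | 1 pending]
  -> decompose arrow: push a~c, c~Int
step 4: unify a ~ c  [subst: {e:=(Int -> (c -> b))} | 2 pending]
  bind a := c
step 5: unify c ~ Int  [subst: {e:=(Int -> (c -> b)), a:=c} | 1 pending]
  bind c := Int
step 6: unify f ~ b  [subst: {e:=(Int -> (c -> b)), a:=c, c:=Int} | 0 pending]
  bind f := b

Answer: a:=Int c:=Int e:=(Int -> (Int -> b)) f:=b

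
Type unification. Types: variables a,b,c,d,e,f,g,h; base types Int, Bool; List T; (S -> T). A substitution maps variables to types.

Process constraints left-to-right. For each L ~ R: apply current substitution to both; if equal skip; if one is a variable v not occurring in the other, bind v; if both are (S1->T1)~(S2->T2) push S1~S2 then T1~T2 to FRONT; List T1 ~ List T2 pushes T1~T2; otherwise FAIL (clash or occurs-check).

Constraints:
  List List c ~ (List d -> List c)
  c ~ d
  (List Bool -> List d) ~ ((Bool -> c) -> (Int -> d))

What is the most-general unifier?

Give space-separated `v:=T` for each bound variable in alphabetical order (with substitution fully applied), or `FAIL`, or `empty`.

Answer: FAIL

Derivation:
step 1: unify List List c ~ (List d -> List c)  [subst: {-} | 2 pending]
  clash: List List c vs (List d -> List c)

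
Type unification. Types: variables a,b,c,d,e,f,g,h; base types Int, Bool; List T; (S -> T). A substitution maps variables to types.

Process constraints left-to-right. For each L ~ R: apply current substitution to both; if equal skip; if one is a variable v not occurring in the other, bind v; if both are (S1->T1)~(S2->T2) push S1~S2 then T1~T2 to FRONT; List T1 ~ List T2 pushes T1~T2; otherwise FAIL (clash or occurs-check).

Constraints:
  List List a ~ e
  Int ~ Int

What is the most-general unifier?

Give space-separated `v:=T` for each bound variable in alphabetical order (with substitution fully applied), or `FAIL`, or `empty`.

Answer: e:=List List a

Derivation:
step 1: unify List List a ~ e  [subst: {-} | 1 pending]
  bind e := List List a
step 2: unify Int ~ Int  [subst: {e:=List List a} | 0 pending]
  -> identical, skip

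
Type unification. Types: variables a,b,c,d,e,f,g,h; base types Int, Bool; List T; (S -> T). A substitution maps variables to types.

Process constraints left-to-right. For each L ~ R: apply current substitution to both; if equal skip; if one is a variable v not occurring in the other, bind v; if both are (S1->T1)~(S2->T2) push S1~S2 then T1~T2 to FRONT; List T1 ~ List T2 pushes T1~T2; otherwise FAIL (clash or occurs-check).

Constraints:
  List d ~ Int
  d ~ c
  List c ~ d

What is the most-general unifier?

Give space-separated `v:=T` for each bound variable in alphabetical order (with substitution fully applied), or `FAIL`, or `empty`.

step 1: unify List d ~ Int  [subst: {-} | 2 pending]
  clash: List d vs Int

Answer: FAIL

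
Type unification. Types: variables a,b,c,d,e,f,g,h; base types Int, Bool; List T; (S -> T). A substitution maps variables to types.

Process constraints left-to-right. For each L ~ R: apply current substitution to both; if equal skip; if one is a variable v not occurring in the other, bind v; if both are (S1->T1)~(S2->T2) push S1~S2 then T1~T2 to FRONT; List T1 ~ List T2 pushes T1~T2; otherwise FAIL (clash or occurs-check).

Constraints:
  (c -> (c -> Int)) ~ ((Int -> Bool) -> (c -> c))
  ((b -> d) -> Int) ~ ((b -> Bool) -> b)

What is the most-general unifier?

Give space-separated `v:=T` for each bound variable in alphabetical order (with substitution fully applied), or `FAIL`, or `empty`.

step 1: unify (c -> (c -> Int)) ~ ((Int -> Bool) -> (c -> c))  [subst: {-} | 1 pending]
  -> decompose arrow: push c~(Int -> Bool), (c -> Int)~(c -> c)
step 2: unify c ~ (Int -> Bool)  [subst: {-} | 2 pending]
  bind c := (Int -> Bool)
step 3: unify ((Int -> Bool) -> Int) ~ ((Int -> Bool) -> (Int -> Bool))  [subst: {c:=(Int -> Bool)} | 1 pending]
  -> decompose arrow: push (Int -> Bool)~(Int -> Bool), Int~(Int -> Bool)
step 4: unify (Int -> Bool) ~ (Int -> Bool)  [subst: {c:=(Int -> Bool)} | 2 pending]
  -> identical, skip
step 5: unify Int ~ (Int -> Bool)  [subst: {c:=(Int -> Bool)} | 1 pending]
  clash: Int vs (Int -> Bool)

Answer: FAIL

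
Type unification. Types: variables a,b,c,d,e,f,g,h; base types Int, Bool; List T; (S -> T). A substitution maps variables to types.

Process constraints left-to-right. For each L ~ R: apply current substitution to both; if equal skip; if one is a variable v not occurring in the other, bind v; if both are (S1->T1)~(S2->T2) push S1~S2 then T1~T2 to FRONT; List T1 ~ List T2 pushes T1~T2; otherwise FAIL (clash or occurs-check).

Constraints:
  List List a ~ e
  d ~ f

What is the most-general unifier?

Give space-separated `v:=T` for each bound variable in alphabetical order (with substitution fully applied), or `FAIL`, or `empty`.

step 1: unify List List a ~ e  [subst: {-} | 1 pending]
  bind e := List List a
step 2: unify d ~ f  [subst: {e:=List List a} | 0 pending]
  bind d := f

Answer: d:=f e:=List List a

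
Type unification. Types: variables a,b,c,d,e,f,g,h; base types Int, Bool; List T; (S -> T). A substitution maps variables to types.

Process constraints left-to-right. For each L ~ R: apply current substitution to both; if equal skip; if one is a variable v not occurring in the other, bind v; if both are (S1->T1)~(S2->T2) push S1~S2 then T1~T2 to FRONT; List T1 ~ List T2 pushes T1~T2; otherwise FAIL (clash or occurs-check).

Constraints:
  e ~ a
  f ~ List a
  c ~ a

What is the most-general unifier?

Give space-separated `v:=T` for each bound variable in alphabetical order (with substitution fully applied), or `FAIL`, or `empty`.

step 1: unify e ~ a  [subst: {-} | 2 pending]
  bind e := a
step 2: unify f ~ List a  [subst: {e:=a} | 1 pending]
  bind f := List a
step 3: unify c ~ a  [subst: {e:=a, f:=List a} | 0 pending]
  bind c := a

Answer: c:=a e:=a f:=List a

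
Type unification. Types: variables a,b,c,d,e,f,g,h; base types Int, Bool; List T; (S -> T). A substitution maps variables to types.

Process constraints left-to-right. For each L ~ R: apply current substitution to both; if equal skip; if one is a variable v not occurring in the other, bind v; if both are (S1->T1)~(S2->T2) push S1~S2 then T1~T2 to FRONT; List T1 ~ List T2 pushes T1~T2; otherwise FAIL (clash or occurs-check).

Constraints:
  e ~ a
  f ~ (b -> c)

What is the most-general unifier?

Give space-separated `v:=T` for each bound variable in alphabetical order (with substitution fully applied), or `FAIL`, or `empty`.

step 1: unify e ~ a  [subst: {-} | 1 pending]
  bind e := a
step 2: unify f ~ (b -> c)  [subst: {e:=a} | 0 pending]
  bind f := (b -> c)

Answer: e:=a f:=(b -> c)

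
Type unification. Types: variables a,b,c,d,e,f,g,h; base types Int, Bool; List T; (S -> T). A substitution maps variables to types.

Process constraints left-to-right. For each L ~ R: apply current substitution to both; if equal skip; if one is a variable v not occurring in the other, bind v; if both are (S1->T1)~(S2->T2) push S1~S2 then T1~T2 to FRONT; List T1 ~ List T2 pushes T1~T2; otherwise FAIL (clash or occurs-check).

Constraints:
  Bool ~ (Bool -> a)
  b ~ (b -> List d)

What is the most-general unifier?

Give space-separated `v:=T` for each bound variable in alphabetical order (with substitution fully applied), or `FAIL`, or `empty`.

step 1: unify Bool ~ (Bool -> a)  [subst: {-} | 1 pending]
  clash: Bool vs (Bool -> a)

Answer: FAIL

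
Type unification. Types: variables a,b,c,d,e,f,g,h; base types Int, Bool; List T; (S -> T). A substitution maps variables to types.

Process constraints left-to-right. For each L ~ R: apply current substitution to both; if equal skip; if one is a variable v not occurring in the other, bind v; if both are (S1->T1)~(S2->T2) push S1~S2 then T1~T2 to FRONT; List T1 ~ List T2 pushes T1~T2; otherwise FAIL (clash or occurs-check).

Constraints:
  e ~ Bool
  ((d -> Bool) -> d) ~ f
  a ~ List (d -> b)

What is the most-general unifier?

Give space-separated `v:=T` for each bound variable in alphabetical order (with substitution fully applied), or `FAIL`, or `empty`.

Answer: a:=List (d -> b) e:=Bool f:=((d -> Bool) -> d)

Derivation:
step 1: unify e ~ Bool  [subst: {-} | 2 pending]
  bind e := Bool
step 2: unify ((d -> Bool) -> d) ~ f  [subst: {e:=Bool} | 1 pending]
  bind f := ((d -> Bool) -> d)
step 3: unify a ~ List (d -> b)  [subst: {e:=Bool, f:=((d -> Bool) -> d)} | 0 pending]
  bind a := List (d -> b)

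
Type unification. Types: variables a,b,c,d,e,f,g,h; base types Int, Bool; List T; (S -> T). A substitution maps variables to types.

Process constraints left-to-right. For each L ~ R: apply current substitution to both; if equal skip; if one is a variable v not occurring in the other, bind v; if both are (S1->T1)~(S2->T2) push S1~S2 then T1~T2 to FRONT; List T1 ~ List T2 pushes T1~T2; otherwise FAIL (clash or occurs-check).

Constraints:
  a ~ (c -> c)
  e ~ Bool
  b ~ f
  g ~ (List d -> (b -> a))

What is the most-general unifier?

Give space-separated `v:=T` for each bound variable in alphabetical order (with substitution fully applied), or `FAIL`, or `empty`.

Answer: a:=(c -> c) b:=f e:=Bool g:=(List d -> (f -> (c -> c)))

Derivation:
step 1: unify a ~ (c -> c)  [subst: {-} | 3 pending]
  bind a := (c -> c)
step 2: unify e ~ Bool  [subst: {a:=(c -> c)} | 2 pending]
  bind e := Bool
step 3: unify b ~ f  [subst: {a:=(c -> c), e:=Bool} | 1 pending]
  bind b := f
step 4: unify g ~ (List d -> (f -> (c -> c)))  [subst: {a:=(c -> c), e:=Bool, b:=f} | 0 pending]
  bind g := (List d -> (f -> (c -> c)))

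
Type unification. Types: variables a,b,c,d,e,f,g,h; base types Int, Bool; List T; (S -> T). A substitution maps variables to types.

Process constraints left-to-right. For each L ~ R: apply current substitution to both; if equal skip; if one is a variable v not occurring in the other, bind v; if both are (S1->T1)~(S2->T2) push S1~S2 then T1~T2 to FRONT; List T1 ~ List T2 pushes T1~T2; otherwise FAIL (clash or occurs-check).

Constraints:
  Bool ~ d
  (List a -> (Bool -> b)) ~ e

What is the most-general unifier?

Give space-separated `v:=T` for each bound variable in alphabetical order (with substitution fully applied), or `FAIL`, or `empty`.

Answer: d:=Bool e:=(List a -> (Bool -> b))

Derivation:
step 1: unify Bool ~ d  [subst: {-} | 1 pending]
  bind d := Bool
step 2: unify (List a -> (Bool -> b)) ~ e  [subst: {d:=Bool} | 0 pending]
  bind e := (List a -> (Bool -> b))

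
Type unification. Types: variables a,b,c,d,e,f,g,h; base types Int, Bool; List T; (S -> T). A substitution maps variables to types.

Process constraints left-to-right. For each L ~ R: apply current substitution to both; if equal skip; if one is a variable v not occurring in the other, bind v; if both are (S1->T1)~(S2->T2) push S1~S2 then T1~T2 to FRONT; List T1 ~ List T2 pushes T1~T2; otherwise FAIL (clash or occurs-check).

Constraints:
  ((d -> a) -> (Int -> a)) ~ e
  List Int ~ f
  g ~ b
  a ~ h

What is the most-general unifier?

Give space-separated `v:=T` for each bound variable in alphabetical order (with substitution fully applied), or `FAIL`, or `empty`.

step 1: unify ((d -> a) -> (Int -> a)) ~ e  [subst: {-} | 3 pending]
  bind e := ((d -> a) -> (Int -> a))
step 2: unify List Int ~ f  [subst: {e:=((d -> a) -> (Int -> a))} | 2 pending]
  bind f := List Int
step 3: unify g ~ b  [subst: {e:=((d -> a) -> (Int -> a)), f:=List Int} | 1 pending]
  bind g := b
step 4: unify a ~ h  [subst: {e:=((d -> a) -> (Int -> a)), f:=List Int, g:=b} | 0 pending]
  bind a := h

Answer: a:=h e:=((d -> h) -> (Int -> h)) f:=List Int g:=b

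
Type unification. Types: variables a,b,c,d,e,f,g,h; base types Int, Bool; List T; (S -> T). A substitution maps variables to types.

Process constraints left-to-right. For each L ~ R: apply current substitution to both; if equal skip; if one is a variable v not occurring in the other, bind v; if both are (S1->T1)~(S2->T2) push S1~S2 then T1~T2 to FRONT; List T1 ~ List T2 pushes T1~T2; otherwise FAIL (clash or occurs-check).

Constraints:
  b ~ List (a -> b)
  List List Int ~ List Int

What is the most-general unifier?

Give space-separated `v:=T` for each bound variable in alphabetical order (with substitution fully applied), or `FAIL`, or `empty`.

Answer: FAIL

Derivation:
step 1: unify b ~ List (a -> b)  [subst: {-} | 1 pending]
  occurs-check fail: b in List (a -> b)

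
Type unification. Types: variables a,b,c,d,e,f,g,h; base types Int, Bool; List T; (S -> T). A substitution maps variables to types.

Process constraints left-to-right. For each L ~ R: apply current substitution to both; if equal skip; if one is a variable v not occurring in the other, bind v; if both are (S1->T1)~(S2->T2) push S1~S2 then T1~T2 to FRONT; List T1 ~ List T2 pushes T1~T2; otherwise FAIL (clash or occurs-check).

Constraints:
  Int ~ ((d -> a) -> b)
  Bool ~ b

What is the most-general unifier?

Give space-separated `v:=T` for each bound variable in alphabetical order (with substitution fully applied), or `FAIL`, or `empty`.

step 1: unify Int ~ ((d -> a) -> b)  [subst: {-} | 1 pending]
  clash: Int vs ((d -> a) -> b)

Answer: FAIL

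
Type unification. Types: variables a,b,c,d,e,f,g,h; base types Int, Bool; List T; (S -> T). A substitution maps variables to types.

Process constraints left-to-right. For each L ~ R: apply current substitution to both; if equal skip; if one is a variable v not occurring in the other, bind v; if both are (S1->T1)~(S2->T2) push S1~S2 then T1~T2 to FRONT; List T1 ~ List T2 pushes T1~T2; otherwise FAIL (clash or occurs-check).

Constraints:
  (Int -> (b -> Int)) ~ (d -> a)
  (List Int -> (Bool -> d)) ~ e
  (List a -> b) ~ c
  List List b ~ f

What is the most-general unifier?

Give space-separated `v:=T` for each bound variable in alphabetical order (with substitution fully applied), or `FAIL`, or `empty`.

Answer: a:=(b -> Int) c:=(List (b -> Int) -> b) d:=Int e:=(List Int -> (Bool -> Int)) f:=List List b

Derivation:
step 1: unify (Int -> (b -> Int)) ~ (d -> a)  [subst: {-} | 3 pending]
  -> decompose arrow: push Int~d, (b -> Int)~a
step 2: unify Int ~ d  [subst: {-} | 4 pending]
  bind d := Int
step 3: unify (b -> Int) ~ a  [subst: {d:=Int} | 3 pending]
  bind a := (b -> Int)
step 4: unify (List Int -> (Bool -> Int)) ~ e  [subst: {d:=Int, a:=(b -> Int)} | 2 pending]
  bind e := (List Int -> (Bool -> Int))
step 5: unify (List (b -> Int) -> b) ~ c  [subst: {d:=Int, a:=(b -> Int), e:=(List Int -> (Bool -> Int))} | 1 pending]
  bind c := (List (b -> Int) -> b)
step 6: unify List List b ~ f  [subst: {d:=Int, a:=(b -> Int), e:=(List Int -> (Bool -> Int)), c:=(List (b -> Int) -> b)} | 0 pending]
  bind f := List List b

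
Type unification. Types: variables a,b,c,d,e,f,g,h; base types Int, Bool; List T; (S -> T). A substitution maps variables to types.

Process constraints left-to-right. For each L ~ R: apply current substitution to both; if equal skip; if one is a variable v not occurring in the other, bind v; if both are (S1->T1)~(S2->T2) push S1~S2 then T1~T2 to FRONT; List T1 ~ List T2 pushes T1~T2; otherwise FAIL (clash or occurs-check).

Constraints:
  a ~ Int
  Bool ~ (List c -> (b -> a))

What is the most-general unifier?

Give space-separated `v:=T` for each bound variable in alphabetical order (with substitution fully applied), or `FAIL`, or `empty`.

step 1: unify a ~ Int  [subst: {-} | 1 pending]
  bind a := Int
step 2: unify Bool ~ (List c -> (b -> Int))  [subst: {a:=Int} | 0 pending]
  clash: Bool vs (List c -> (b -> Int))

Answer: FAIL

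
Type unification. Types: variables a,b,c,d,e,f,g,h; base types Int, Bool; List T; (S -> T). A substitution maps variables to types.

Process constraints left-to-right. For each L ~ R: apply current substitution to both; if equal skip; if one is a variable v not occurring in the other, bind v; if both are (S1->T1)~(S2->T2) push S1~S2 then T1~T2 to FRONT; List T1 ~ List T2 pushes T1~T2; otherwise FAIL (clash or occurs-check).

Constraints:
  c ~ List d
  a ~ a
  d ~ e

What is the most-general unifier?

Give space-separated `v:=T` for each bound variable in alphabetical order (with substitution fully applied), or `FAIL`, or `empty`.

step 1: unify c ~ List d  [subst: {-} | 2 pending]
  bind c := List d
step 2: unify a ~ a  [subst: {c:=List d} | 1 pending]
  -> identical, skip
step 3: unify d ~ e  [subst: {c:=List d} | 0 pending]
  bind d := e

Answer: c:=List e d:=e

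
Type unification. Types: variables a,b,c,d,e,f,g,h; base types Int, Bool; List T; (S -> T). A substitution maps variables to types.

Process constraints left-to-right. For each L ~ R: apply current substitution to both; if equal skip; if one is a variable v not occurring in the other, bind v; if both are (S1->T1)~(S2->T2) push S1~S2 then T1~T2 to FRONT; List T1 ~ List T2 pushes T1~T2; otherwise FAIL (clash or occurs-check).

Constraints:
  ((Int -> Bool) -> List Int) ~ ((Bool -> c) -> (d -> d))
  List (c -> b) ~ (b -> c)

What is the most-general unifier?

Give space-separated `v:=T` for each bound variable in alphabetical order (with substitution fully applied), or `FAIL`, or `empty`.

step 1: unify ((Int -> Bool) -> List Int) ~ ((Bool -> c) -> (d -> d))  [subst: {-} | 1 pending]
  -> decompose arrow: push (Int -> Bool)~(Bool -> c), List Int~(d -> d)
step 2: unify (Int -> Bool) ~ (Bool -> c)  [subst: {-} | 2 pending]
  -> decompose arrow: push Int~Bool, Bool~c
step 3: unify Int ~ Bool  [subst: {-} | 3 pending]
  clash: Int vs Bool

Answer: FAIL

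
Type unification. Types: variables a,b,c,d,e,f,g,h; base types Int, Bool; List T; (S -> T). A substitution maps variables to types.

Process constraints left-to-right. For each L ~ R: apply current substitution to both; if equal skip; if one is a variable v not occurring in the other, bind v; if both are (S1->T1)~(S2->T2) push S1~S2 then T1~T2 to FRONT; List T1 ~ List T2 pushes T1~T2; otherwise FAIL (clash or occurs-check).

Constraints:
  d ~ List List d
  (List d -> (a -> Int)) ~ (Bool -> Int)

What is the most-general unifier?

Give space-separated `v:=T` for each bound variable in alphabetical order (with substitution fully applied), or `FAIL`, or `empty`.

step 1: unify d ~ List List d  [subst: {-} | 1 pending]
  occurs-check fail: d in List List d

Answer: FAIL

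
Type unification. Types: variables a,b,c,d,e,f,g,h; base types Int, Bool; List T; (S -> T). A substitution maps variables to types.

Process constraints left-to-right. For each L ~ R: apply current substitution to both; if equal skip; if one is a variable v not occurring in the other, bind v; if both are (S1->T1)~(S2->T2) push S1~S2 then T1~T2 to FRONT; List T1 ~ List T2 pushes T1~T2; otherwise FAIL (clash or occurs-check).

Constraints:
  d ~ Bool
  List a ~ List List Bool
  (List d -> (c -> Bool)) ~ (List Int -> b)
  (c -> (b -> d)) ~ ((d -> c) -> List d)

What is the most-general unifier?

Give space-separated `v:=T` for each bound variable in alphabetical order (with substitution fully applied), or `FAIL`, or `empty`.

Answer: FAIL

Derivation:
step 1: unify d ~ Bool  [subst: {-} | 3 pending]
  bind d := Bool
step 2: unify List a ~ List List Bool  [subst: {d:=Bool} | 2 pending]
  -> decompose List: push a~List Bool
step 3: unify a ~ List Bool  [subst: {d:=Bool} | 2 pending]
  bind a := List Bool
step 4: unify (List Bool -> (c -> Bool)) ~ (List Int -> b)  [subst: {d:=Bool, a:=List Bool} | 1 pending]
  -> decompose arrow: push List Bool~List Int, (c -> Bool)~b
step 5: unify List Bool ~ List Int  [subst: {d:=Bool, a:=List Bool} | 2 pending]
  -> decompose List: push Bool~Int
step 6: unify Bool ~ Int  [subst: {d:=Bool, a:=List Bool} | 2 pending]
  clash: Bool vs Int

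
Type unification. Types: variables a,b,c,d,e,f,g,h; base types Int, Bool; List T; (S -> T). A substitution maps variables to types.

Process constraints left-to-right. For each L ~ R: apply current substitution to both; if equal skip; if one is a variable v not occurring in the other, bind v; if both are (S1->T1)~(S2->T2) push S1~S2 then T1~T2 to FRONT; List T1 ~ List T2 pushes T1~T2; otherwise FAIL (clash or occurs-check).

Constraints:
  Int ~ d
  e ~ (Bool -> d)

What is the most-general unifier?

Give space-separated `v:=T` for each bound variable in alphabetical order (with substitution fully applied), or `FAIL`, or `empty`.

step 1: unify Int ~ d  [subst: {-} | 1 pending]
  bind d := Int
step 2: unify e ~ (Bool -> Int)  [subst: {d:=Int} | 0 pending]
  bind e := (Bool -> Int)

Answer: d:=Int e:=(Bool -> Int)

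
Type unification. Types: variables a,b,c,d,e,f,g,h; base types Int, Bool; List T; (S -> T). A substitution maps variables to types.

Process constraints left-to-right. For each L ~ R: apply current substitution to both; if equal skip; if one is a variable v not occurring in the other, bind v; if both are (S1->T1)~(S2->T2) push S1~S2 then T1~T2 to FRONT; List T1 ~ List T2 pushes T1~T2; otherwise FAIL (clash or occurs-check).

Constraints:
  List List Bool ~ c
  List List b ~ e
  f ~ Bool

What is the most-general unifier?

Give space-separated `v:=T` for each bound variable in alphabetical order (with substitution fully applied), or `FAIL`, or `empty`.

Answer: c:=List List Bool e:=List List b f:=Bool

Derivation:
step 1: unify List List Bool ~ c  [subst: {-} | 2 pending]
  bind c := List List Bool
step 2: unify List List b ~ e  [subst: {c:=List List Bool} | 1 pending]
  bind e := List List b
step 3: unify f ~ Bool  [subst: {c:=List List Bool, e:=List List b} | 0 pending]
  bind f := Bool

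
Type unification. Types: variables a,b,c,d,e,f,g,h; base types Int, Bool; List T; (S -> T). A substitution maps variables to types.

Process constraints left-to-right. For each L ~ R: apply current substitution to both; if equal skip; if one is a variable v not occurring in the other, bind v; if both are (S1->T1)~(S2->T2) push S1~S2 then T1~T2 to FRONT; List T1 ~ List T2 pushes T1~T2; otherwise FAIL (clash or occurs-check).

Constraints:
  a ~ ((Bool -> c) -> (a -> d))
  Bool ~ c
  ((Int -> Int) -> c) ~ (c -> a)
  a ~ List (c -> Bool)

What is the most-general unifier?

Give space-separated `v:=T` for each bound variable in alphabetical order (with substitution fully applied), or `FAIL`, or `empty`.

Answer: FAIL

Derivation:
step 1: unify a ~ ((Bool -> c) -> (a -> d))  [subst: {-} | 3 pending]
  occurs-check fail: a in ((Bool -> c) -> (a -> d))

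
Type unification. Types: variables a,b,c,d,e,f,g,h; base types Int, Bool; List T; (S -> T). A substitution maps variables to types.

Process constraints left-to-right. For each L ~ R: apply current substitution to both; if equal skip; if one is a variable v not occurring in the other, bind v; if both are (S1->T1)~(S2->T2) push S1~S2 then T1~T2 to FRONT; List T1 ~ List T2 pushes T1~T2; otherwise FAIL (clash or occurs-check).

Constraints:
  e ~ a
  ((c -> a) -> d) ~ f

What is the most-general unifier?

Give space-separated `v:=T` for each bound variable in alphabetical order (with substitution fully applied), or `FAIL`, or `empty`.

Answer: e:=a f:=((c -> a) -> d)

Derivation:
step 1: unify e ~ a  [subst: {-} | 1 pending]
  bind e := a
step 2: unify ((c -> a) -> d) ~ f  [subst: {e:=a} | 0 pending]
  bind f := ((c -> a) -> d)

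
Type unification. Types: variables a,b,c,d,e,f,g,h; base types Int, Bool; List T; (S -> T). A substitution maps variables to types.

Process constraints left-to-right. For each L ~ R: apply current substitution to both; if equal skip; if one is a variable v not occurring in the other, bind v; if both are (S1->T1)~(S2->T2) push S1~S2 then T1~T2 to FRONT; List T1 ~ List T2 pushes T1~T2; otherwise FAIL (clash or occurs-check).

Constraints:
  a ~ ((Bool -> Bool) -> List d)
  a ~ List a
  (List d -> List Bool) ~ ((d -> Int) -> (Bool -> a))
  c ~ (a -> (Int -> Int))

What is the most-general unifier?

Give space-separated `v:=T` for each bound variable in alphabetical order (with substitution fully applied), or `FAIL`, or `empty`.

step 1: unify a ~ ((Bool -> Bool) -> List d)  [subst: {-} | 3 pending]
  bind a := ((Bool -> Bool) -> List d)
step 2: unify ((Bool -> Bool) -> List d) ~ List ((Bool -> Bool) -> List d)  [subst: {a:=((Bool -> Bool) -> List d)} | 2 pending]
  clash: ((Bool -> Bool) -> List d) vs List ((Bool -> Bool) -> List d)

Answer: FAIL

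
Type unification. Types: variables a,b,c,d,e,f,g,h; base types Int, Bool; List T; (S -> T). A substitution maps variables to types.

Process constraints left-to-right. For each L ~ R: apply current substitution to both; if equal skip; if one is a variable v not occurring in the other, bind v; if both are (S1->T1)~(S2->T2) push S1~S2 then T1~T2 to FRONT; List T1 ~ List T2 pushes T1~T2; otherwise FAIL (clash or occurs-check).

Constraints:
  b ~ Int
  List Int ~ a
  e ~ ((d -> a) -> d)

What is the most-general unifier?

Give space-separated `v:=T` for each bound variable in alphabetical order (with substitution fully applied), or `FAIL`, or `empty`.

step 1: unify b ~ Int  [subst: {-} | 2 pending]
  bind b := Int
step 2: unify List Int ~ a  [subst: {b:=Int} | 1 pending]
  bind a := List Int
step 3: unify e ~ ((d -> List Int) -> d)  [subst: {b:=Int, a:=List Int} | 0 pending]
  bind e := ((d -> List Int) -> d)

Answer: a:=List Int b:=Int e:=((d -> List Int) -> d)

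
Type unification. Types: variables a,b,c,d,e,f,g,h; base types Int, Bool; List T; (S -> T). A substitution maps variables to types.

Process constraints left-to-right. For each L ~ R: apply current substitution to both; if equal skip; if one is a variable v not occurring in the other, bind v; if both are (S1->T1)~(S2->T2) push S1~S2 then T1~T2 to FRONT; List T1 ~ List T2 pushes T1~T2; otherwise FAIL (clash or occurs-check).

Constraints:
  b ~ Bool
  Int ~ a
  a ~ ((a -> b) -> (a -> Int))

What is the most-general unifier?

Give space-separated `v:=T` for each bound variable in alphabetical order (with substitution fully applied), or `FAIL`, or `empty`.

Answer: FAIL

Derivation:
step 1: unify b ~ Bool  [subst: {-} | 2 pending]
  bind b := Bool
step 2: unify Int ~ a  [subst: {b:=Bool} | 1 pending]
  bind a := Int
step 3: unify Int ~ ((Int -> Bool) -> (Int -> Int))  [subst: {b:=Bool, a:=Int} | 0 pending]
  clash: Int vs ((Int -> Bool) -> (Int -> Int))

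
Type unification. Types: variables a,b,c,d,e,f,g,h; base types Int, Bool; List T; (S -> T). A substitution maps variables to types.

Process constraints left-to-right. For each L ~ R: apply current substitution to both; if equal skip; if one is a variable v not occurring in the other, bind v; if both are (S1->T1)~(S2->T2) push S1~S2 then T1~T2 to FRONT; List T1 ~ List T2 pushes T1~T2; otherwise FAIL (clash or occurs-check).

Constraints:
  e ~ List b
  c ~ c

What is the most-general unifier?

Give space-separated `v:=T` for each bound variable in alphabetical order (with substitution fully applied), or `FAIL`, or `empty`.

Answer: e:=List b

Derivation:
step 1: unify e ~ List b  [subst: {-} | 1 pending]
  bind e := List b
step 2: unify c ~ c  [subst: {e:=List b} | 0 pending]
  -> identical, skip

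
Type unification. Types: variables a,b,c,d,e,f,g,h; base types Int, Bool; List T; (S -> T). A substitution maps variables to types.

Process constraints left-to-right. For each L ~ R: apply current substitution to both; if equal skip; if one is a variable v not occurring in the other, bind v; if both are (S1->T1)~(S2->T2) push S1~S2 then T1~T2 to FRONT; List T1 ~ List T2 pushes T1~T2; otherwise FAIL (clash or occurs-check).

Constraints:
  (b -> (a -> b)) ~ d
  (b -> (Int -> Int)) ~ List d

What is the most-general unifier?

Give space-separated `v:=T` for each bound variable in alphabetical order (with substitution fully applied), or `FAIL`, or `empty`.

step 1: unify (b -> (a -> b)) ~ d  [subst: {-} | 1 pending]
  bind d := (b -> (a -> b))
step 2: unify (b -> (Int -> Int)) ~ List (b -> (a -> b))  [subst: {d:=(b -> (a -> b))} | 0 pending]
  clash: (b -> (Int -> Int)) vs List (b -> (a -> b))

Answer: FAIL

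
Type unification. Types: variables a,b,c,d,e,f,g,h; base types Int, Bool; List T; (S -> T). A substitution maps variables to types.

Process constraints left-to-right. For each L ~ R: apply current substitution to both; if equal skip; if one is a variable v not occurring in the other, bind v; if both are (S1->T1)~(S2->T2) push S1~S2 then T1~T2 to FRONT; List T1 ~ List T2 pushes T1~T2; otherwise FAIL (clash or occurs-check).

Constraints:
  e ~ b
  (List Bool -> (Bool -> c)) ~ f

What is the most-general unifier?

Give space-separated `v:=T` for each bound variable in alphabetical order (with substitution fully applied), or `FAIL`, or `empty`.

Answer: e:=b f:=(List Bool -> (Bool -> c))

Derivation:
step 1: unify e ~ b  [subst: {-} | 1 pending]
  bind e := b
step 2: unify (List Bool -> (Bool -> c)) ~ f  [subst: {e:=b} | 0 pending]
  bind f := (List Bool -> (Bool -> c))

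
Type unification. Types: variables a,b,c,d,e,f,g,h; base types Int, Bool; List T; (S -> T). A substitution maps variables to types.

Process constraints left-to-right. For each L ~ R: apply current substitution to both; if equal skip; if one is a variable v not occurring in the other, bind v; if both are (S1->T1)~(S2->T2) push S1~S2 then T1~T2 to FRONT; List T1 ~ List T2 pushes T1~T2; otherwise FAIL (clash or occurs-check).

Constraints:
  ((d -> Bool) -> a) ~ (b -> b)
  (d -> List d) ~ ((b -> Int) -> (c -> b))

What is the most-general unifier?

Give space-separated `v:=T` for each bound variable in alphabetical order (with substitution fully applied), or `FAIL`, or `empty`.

Answer: FAIL

Derivation:
step 1: unify ((d -> Bool) -> a) ~ (b -> b)  [subst: {-} | 1 pending]
  -> decompose arrow: push (d -> Bool)~b, a~b
step 2: unify (d -> Bool) ~ b  [subst: {-} | 2 pending]
  bind b := (d -> Bool)
step 3: unify a ~ (d -> Bool)  [subst: {b:=(d -> Bool)} | 1 pending]
  bind a := (d -> Bool)
step 4: unify (d -> List d) ~ (((d -> Bool) -> Int) -> (c -> (d -> Bool)))  [subst: {b:=(d -> Bool), a:=(d -> Bool)} | 0 pending]
  -> decompose arrow: push d~((d -> Bool) -> Int), List d~(c -> (d -> Bool))
step 5: unify d ~ ((d -> Bool) -> Int)  [subst: {b:=(d -> Bool), a:=(d -> Bool)} | 1 pending]
  occurs-check fail: d in ((d -> Bool) -> Int)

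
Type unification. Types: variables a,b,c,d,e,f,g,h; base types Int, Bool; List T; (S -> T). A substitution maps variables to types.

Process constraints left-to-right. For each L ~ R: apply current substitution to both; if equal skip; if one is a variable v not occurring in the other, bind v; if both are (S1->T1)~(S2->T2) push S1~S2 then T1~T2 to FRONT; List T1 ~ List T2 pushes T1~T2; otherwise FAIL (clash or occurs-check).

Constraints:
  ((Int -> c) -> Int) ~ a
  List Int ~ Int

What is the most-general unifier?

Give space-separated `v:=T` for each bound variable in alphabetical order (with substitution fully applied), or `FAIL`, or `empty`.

Answer: FAIL

Derivation:
step 1: unify ((Int -> c) -> Int) ~ a  [subst: {-} | 1 pending]
  bind a := ((Int -> c) -> Int)
step 2: unify List Int ~ Int  [subst: {a:=((Int -> c) -> Int)} | 0 pending]
  clash: List Int vs Int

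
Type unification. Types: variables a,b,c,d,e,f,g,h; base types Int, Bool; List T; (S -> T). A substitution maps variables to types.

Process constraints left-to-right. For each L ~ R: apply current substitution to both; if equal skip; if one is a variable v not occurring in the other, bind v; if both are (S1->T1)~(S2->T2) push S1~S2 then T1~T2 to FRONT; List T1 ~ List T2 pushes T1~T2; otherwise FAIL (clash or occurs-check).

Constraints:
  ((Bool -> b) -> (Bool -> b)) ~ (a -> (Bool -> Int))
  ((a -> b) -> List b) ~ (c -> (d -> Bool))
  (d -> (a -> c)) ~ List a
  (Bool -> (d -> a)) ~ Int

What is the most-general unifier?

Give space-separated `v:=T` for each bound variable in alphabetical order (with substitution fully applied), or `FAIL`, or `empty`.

Answer: FAIL

Derivation:
step 1: unify ((Bool -> b) -> (Bool -> b)) ~ (a -> (Bool -> Int))  [subst: {-} | 3 pending]
  -> decompose arrow: push (Bool -> b)~a, (Bool -> b)~(Bool -> Int)
step 2: unify (Bool -> b) ~ a  [subst: {-} | 4 pending]
  bind a := (Bool -> b)
step 3: unify (Bool -> b) ~ (Bool -> Int)  [subst: {a:=(Bool -> b)} | 3 pending]
  -> decompose arrow: push Bool~Bool, b~Int
step 4: unify Bool ~ Bool  [subst: {a:=(Bool -> b)} | 4 pending]
  -> identical, skip
step 5: unify b ~ Int  [subst: {a:=(Bool -> b)} | 3 pending]
  bind b := Int
step 6: unify (((Bool -> Int) -> Int) -> List Int) ~ (c -> (d -> Bool))  [subst: {a:=(Bool -> b), b:=Int} | 2 pending]
  -> decompose arrow: push ((Bool -> Int) -> Int)~c, List Int~(d -> Bool)
step 7: unify ((Bool -> Int) -> Int) ~ c  [subst: {a:=(Bool -> b), b:=Int} | 3 pending]
  bind c := ((Bool -> Int) -> Int)
step 8: unify List Int ~ (d -> Bool)  [subst: {a:=(Bool -> b), b:=Int, c:=((Bool -> Int) -> Int)} | 2 pending]
  clash: List Int vs (d -> Bool)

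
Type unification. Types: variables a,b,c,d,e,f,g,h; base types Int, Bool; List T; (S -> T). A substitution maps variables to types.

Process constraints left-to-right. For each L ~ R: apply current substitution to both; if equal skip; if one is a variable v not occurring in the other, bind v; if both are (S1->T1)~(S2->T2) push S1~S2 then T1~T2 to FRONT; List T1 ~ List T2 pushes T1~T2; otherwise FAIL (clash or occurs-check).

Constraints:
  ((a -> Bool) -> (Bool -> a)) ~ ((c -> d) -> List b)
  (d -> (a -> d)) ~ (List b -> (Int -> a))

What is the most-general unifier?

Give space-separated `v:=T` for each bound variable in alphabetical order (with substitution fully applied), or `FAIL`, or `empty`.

step 1: unify ((a -> Bool) -> (Bool -> a)) ~ ((c -> d) -> List b)  [subst: {-} | 1 pending]
  -> decompose arrow: push (a -> Bool)~(c -> d), (Bool -> a)~List b
step 2: unify (a -> Bool) ~ (c -> d)  [subst: {-} | 2 pending]
  -> decompose arrow: push a~c, Bool~d
step 3: unify a ~ c  [subst: {-} | 3 pending]
  bind a := c
step 4: unify Bool ~ d  [subst: {a:=c} | 2 pending]
  bind d := Bool
step 5: unify (Bool -> c) ~ List b  [subst: {a:=c, d:=Bool} | 1 pending]
  clash: (Bool -> c) vs List b

Answer: FAIL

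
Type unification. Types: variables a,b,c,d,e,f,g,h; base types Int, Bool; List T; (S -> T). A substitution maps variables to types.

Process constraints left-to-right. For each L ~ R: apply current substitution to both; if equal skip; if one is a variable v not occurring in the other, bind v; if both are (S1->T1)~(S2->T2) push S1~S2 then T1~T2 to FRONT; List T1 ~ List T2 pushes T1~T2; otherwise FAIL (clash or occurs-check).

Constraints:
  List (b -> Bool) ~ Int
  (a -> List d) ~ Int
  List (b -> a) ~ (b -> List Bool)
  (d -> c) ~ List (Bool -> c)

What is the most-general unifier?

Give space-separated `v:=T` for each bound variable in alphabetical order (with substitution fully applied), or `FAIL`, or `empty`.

step 1: unify List (b -> Bool) ~ Int  [subst: {-} | 3 pending]
  clash: List (b -> Bool) vs Int

Answer: FAIL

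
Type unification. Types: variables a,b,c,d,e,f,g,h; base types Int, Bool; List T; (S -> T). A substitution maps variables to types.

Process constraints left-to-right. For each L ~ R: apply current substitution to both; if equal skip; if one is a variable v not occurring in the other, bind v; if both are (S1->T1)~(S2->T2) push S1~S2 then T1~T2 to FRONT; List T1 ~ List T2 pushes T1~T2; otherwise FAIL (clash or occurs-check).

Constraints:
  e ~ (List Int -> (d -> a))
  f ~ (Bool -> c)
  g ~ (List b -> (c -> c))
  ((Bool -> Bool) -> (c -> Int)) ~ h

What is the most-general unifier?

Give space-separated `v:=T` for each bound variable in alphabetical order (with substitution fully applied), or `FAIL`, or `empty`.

step 1: unify e ~ (List Int -> (d -> a))  [subst: {-} | 3 pending]
  bind e := (List Int -> (d -> a))
step 2: unify f ~ (Bool -> c)  [subst: {e:=(List Int -> (d -> a))} | 2 pending]
  bind f := (Bool -> c)
step 3: unify g ~ (List b -> (c -> c))  [subst: {e:=(List Int -> (d -> a)), f:=(Bool -> c)} | 1 pending]
  bind g := (List b -> (c -> c))
step 4: unify ((Bool -> Bool) -> (c -> Int)) ~ h  [subst: {e:=(List Int -> (d -> a)), f:=(Bool -> c), g:=(List b -> (c -> c))} | 0 pending]
  bind h := ((Bool -> Bool) -> (c -> Int))

Answer: e:=(List Int -> (d -> a)) f:=(Bool -> c) g:=(List b -> (c -> c)) h:=((Bool -> Bool) -> (c -> Int))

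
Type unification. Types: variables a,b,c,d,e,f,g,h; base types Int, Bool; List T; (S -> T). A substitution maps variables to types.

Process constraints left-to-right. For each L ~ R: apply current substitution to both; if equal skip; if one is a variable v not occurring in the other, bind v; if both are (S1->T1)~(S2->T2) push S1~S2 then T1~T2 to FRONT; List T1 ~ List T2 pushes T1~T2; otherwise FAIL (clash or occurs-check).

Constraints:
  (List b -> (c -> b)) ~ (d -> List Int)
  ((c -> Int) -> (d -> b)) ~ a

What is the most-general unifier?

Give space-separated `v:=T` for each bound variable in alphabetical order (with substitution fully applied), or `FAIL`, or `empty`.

step 1: unify (List b -> (c -> b)) ~ (d -> List Int)  [subst: {-} | 1 pending]
  -> decompose arrow: push List b~d, (c -> b)~List Int
step 2: unify List b ~ d  [subst: {-} | 2 pending]
  bind d := List b
step 3: unify (c -> b) ~ List Int  [subst: {d:=List b} | 1 pending]
  clash: (c -> b) vs List Int

Answer: FAIL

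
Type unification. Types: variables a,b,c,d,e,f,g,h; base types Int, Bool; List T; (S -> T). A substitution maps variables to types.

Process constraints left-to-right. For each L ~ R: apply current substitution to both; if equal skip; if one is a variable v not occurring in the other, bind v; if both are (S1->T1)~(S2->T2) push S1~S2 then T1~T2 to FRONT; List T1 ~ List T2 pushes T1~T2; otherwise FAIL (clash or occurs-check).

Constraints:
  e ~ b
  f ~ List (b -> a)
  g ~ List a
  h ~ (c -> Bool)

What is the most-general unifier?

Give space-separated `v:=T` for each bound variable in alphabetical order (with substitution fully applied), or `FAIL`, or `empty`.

step 1: unify e ~ b  [subst: {-} | 3 pending]
  bind e := b
step 2: unify f ~ List (b -> a)  [subst: {e:=b} | 2 pending]
  bind f := List (b -> a)
step 3: unify g ~ List a  [subst: {e:=b, f:=List (b -> a)} | 1 pending]
  bind g := List a
step 4: unify h ~ (c -> Bool)  [subst: {e:=b, f:=List (b -> a), g:=List a} | 0 pending]
  bind h := (c -> Bool)

Answer: e:=b f:=List (b -> a) g:=List a h:=(c -> Bool)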